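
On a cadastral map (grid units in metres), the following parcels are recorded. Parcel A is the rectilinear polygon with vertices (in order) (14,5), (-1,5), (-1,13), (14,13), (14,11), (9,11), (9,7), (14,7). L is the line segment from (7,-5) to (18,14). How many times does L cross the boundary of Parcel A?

2

The segment meets the boundary at (13.947,7), (12.789,5).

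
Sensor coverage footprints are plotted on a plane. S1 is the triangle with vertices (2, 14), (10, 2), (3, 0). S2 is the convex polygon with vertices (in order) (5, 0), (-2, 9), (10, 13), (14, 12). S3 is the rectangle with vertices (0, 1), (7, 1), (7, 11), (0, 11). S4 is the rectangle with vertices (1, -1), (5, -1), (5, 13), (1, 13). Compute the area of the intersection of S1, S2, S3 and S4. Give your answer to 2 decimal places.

21.83

The intersection is the polygon with vertices (4.222,1), (2.798,2.832), (2.256,10.419), (4,11), (5,9.5), (5,1).
By the shoelace formula its area is 21.83.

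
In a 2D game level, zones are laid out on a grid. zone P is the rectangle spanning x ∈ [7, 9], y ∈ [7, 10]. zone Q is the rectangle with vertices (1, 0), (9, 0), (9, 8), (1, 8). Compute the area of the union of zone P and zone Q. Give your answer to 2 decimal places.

68.00

By inclusion–exclusion:
Individual areas: |zone P| = 6, |zone Q| = 64.
|zone P∩zone Q|: x∈[7,9], y∈[7,8] → 2·1 = 2.
|zone P ∪ zone Q| = 70 − 2 = 68.00.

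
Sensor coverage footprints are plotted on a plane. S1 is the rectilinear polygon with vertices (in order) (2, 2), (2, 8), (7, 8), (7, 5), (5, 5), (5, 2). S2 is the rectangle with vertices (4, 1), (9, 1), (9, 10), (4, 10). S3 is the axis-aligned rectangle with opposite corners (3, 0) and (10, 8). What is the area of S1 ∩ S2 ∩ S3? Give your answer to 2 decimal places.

12.00

The intersection is the polygon with vertices (7,5), (5,5), (5,2), (4,2), (4,8), (7,8).
By the shoelace formula its area is 12.00.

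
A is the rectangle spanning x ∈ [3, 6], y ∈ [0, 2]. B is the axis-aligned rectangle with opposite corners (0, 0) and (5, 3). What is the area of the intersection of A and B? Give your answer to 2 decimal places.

|A∩B|: x∈[3,5], y∈[0,2] → 2·2 = 4.

4.00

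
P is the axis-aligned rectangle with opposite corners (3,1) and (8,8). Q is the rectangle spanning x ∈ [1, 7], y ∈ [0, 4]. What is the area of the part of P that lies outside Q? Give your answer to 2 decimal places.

23.00

|P∩Q|: x∈[3,7], y∈[1,4] → 4·3 = 12.
|P| = 35.
|P ∖ Q| = |P| − |P∩Q| = 35 − 12 = 23.00.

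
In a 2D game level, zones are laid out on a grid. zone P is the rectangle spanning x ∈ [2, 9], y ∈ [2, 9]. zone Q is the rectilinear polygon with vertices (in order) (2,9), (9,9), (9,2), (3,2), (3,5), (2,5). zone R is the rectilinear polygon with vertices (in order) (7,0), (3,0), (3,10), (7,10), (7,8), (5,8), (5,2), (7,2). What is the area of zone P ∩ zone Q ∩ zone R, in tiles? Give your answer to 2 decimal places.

16.00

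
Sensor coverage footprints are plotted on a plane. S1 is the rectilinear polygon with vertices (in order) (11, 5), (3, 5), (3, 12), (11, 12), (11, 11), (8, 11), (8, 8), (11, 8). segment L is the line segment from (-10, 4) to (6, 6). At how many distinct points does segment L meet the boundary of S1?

The segment meets the boundary at (3,5.625).

1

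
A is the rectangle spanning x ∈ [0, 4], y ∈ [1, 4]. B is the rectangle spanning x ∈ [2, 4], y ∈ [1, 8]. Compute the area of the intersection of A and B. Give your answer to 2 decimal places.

|A∩B|: x∈[2,4], y∈[1,4] → 2·3 = 6.

6.00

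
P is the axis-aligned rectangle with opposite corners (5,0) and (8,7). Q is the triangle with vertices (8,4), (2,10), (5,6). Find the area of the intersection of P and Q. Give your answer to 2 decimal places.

1.50

The intersection is the polygon with vertices (5,7), (8,4), (5,6).
By the shoelace formula its area is 1.50.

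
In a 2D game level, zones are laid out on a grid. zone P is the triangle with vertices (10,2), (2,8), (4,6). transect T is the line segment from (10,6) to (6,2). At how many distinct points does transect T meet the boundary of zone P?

The segment meets the boundary at (7.6,3.6), (7.714,3.714).

2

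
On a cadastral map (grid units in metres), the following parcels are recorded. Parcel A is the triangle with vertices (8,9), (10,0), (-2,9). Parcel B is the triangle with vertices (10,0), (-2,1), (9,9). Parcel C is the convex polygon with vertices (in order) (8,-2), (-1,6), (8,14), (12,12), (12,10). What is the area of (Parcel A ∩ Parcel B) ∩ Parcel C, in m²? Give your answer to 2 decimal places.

21.91

The region (Parcel A ∩ Parcel B) ∩ Parcel C is the polygon with vertices (3.415,4.939), (8.139,8.374), (9.467,2.4), (8.933,0.8).
By the shoelace formula its area is 21.91.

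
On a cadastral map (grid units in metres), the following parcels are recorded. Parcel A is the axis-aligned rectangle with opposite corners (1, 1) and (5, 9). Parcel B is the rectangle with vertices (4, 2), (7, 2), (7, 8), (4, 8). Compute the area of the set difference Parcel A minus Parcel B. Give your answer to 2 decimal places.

|Parcel A∩Parcel B|: x∈[4,5], y∈[2,8] → 1·6 = 6.
|Parcel A| = 32.
|Parcel A ∖ Parcel B| = |Parcel A| − |Parcel A∩Parcel B| = 32 − 6 = 26.00.

26.00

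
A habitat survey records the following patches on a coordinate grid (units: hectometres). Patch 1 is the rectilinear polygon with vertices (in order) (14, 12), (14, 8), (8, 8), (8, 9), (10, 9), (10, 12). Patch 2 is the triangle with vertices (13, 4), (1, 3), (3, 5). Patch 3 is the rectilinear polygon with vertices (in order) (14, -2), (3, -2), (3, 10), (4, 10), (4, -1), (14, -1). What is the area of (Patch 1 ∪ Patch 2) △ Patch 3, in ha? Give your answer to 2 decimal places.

47.52

|Patch 1 ∪ Patch 2| = 29.
|(Patch 1 ∪ Patch 2) ∩ Patch 3| = 1.7417.
|(Patch 1 ∪ Patch 2) △ Patch 3| = 29 + 22 − 3.4833 = 47.52.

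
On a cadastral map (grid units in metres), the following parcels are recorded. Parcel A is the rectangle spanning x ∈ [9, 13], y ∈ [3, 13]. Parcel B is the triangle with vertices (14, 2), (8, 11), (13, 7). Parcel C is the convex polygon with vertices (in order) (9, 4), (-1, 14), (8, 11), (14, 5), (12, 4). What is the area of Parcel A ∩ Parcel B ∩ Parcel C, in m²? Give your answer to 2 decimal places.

5.75

The intersection is the polygon with vertices (9,9.5), (9,10), (13,6), (13,4.5), (12.5,4.25).
By the shoelace formula its area is 5.75.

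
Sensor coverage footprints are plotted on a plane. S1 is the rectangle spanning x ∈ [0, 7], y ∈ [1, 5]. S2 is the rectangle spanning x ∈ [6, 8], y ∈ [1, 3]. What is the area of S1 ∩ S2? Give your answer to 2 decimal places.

2.00

|S1∩S2|: x∈[6,7], y∈[1,3] → 1·2 = 2.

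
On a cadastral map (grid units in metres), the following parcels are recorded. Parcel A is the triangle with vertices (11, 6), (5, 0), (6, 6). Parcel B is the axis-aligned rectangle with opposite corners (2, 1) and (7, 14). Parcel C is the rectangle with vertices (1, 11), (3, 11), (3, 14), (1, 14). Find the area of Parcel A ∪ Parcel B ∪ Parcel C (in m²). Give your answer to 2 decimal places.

76.42

By inclusion–exclusion:
Individual areas: |Parcel A| = 15, |Parcel B| = 65, |Parcel C| = 6.
|Parcel A∩Parcel B| = 6.5833.
|Parcel A∩Parcel C| = 0.
|Parcel B∩Parcel C|: x∈[2,3], y∈[11,14] → 1·3 = 3.
|Parcel A∩Parcel B∩Parcel C| = 0.
|Parcel A ∪ Parcel B ∪ Parcel C| = 86 − 9.5833 + 0 = 76.42.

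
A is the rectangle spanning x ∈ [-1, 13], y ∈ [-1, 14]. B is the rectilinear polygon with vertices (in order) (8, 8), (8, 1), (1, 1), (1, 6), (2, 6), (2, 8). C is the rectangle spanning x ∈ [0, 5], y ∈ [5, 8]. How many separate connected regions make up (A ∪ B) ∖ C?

1

(A ∪ B) ∖ C is a single connected region.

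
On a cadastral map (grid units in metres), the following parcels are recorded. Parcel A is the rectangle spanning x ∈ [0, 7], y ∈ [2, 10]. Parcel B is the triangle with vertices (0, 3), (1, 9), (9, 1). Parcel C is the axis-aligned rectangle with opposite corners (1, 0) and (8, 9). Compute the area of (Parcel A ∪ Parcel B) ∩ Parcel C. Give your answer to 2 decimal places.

43.86

The region (Parcel A ∪ Parcel B) ∩ Parcel C is the polygon with vertices (7,3), (8,2), (8,1.222), (4.5,2), (1,2), (1,9), (7,9).
By the shoelace formula its area is 43.86.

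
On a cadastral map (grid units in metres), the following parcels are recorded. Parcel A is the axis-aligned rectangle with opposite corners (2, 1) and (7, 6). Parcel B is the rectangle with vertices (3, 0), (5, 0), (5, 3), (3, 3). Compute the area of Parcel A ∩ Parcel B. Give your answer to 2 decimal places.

|Parcel A∩Parcel B|: x∈[3,5], y∈[1,3] → 2·2 = 4.

4.00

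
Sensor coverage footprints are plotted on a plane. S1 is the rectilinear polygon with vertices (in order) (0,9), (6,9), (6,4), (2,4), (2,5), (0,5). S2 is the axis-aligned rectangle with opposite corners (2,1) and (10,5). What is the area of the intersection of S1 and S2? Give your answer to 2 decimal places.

The intersection is the polygon with vertices (6,4), (2,4), (2,5), (6,5).
By the shoelace formula its area is 4.00.

4.00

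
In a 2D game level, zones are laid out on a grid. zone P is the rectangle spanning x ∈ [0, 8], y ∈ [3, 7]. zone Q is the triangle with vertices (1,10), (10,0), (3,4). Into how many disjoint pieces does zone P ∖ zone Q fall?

zone P ∖ zone Q splits into 2 disjoint pieces (area 10, area 11.375).

2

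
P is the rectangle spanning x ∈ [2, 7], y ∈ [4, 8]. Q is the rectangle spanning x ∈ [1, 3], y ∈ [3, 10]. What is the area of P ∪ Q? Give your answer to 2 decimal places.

30.00

By inclusion–exclusion:
Individual areas: |P| = 20, |Q| = 14.
|P∩Q|: x∈[2,3], y∈[4,8] → 1·4 = 4.
|P ∪ Q| = 34 − 4 = 30.00.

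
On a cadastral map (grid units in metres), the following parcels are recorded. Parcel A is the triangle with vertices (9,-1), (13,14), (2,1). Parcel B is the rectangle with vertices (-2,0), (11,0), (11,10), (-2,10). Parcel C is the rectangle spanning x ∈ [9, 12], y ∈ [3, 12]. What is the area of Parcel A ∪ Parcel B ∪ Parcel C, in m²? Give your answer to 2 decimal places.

146.45

By inclusion–exclusion:
Individual areas: |Parcel A| = 56.5, |Parcel B| = 130, |Parcel C| = 27.
|Parcel A∩Parcel B| = 48.3474.
|Parcel A∩Parcel C| = 16.8448.
|Parcel B∩Parcel C|: x∈[9,11], y∈[3,10] → 2·7 = 14.
|Parcel A∩Parcel B∩Parcel C| = 12.1429.
|Parcel A ∪ Parcel B ∪ Parcel C| = 213.5 − 79.1922 + 12.1429 = 146.45.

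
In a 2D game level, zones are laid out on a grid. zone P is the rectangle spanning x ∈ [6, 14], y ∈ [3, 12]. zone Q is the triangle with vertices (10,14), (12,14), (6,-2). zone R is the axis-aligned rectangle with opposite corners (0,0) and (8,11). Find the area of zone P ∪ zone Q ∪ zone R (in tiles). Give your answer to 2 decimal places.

148.00

By inclusion–exclusion:
Individual areas: |zone P| = 72, |zone Q| = 16, |zone R| = 88.
|zone P∩zone Q| = 10.6875.
|zone P∩zone R|: x∈[6,8], y∈[3,11] → 2·8 = 16.
|zone Q∩zone R| = 2.4167.
|zone P∩zone Q∩zone R| = 1.1042.
|zone P ∪ zone Q ∪ zone R| = 176 − 29.1042 + 1.1042 = 148.00.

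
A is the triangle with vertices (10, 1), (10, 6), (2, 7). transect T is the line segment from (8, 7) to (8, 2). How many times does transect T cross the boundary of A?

The segment meets the boundary at (8,2.5), (8,6.25).

2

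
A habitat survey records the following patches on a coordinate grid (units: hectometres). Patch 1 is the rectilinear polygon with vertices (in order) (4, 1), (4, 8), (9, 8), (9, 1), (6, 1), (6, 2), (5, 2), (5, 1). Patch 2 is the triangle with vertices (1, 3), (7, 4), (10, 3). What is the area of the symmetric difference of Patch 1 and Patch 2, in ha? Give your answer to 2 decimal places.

31.33

|Patch 1| = 34, |Patch 2| = 4.5, |Patch 1∩Patch 2| = 3.5833.
|Patch 1 △ Patch 2| = |Patch 1| + |Patch 2| − 2·|Patch 1∩Patch 2| = 34 + 4.5 − 7.1667 = 31.33.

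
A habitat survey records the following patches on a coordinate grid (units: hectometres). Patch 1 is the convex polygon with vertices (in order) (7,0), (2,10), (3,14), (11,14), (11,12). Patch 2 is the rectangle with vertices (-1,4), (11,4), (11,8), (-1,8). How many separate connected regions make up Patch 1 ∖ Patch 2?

Patch 1 ∖ Patch 2 splits into 2 disjoint pieces (area 6.6667, area 48.3333).

2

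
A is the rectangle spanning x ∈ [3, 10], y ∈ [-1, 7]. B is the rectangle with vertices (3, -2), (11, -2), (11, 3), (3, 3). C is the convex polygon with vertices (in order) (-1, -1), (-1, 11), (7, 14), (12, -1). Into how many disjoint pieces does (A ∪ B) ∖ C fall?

3

(A ∪ B) ∖ C splits into 3 disjoint pieces (area 0.6667, area 0.1667, area 8).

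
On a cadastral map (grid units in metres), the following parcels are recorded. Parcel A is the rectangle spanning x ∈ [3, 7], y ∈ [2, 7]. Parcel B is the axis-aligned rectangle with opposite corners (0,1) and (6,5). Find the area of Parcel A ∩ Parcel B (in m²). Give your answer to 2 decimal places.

9.00

|Parcel A∩Parcel B|: x∈[3,6], y∈[2,5] → 3·3 = 9.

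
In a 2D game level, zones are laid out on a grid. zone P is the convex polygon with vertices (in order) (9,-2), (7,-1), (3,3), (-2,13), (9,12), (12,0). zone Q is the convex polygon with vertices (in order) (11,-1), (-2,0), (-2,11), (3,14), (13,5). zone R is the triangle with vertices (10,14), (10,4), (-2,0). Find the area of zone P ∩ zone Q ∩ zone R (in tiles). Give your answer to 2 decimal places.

40.58

The intersection is the polygon with vertices (2.105,4.79), (6.952,10.444), (10,7.7), (10,4), (4,2), (3,3).
By the shoelace formula its area is 40.58.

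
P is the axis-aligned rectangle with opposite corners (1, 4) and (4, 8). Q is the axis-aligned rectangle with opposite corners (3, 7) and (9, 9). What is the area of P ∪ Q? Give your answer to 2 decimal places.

By inclusion–exclusion:
Individual areas: |P| = 12, |Q| = 12.
|P∩Q|: x∈[3,4], y∈[7,8] → 1·1 = 1.
|P ∪ Q| = 24 − 1 = 23.00.

23.00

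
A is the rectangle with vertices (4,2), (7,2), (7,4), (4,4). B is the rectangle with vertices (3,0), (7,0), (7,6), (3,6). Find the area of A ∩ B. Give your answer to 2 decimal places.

6.00

|A∩B|: x∈[4,7], y∈[2,4] → 3·2 = 6.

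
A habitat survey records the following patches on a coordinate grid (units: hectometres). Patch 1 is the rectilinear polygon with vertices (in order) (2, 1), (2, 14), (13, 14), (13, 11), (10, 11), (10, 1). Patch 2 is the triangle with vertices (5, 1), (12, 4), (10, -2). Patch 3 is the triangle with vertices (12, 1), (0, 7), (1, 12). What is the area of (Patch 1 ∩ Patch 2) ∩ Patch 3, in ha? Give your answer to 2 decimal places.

0.70

The region (Patch 1 ∩ Patch 2) ∩ Patch 3 is the polygon with vertices (9.9,3.1), (10,3), (10,2), (8.769,2.615).
By the shoelace formula its area is 0.70.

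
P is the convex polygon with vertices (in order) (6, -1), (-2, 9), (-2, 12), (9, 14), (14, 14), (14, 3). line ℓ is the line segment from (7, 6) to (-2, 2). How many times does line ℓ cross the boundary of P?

The segment meets the boundary at (2.131,3.836).

1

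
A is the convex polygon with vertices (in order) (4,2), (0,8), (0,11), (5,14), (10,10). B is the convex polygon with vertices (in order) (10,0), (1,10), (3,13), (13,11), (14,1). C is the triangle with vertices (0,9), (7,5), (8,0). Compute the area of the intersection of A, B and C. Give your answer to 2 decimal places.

The intersection is the polygon with vertices (5.909,4.545), (3.912,6.765), (6.475,5.3).
By the shoelace formula its area is 1.38.

1.38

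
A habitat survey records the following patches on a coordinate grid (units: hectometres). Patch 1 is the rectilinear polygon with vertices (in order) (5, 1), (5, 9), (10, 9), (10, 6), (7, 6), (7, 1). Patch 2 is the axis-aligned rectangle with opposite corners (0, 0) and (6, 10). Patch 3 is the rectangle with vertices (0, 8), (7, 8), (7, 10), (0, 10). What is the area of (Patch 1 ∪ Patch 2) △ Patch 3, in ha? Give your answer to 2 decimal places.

65.00

|Patch 1 ∪ Patch 2| = 77.
|(Patch 1 ∪ Patch 2) ∩ Patch 3| = 13.
|(Patch 1 ∪ Patch 2) △ Patch 3| = 77 + 14 − 26 = 65.00.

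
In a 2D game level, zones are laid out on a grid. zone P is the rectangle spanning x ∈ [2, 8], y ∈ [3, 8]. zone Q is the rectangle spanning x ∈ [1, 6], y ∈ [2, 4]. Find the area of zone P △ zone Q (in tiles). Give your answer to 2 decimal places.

32.00

|zone P∩zone Q|: x∈[2,6], y∈[3,4] → 4·1 = 4.
|zone P △ zone Q| = |zone P| + |zone Q| − 2·|zone P∩zone Q| = 30 + 10 − 8 = 32.00.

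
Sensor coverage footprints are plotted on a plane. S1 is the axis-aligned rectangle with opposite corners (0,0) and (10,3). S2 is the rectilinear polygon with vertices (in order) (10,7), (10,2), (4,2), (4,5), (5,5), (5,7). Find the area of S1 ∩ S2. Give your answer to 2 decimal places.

The intersection is the polygon with vertices (10,2), (4,2), (4,3), (10,3).
By the shoelace formula its area is 6.00.

6.00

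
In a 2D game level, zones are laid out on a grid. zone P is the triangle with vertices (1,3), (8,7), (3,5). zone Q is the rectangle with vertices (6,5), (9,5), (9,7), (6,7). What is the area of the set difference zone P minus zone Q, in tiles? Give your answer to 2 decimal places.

|zone P| = 3, |zone P∩zone Q| = 0.3429.
|zone P ∖ zone Q| = |zone P| − |zone P∩zone Q| = 3 − 0.3429 = 2.66.

2.66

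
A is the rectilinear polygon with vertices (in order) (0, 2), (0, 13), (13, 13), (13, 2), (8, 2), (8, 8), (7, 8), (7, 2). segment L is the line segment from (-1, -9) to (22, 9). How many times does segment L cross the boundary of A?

The segment lies entirely outside A and never meets its boundary.

0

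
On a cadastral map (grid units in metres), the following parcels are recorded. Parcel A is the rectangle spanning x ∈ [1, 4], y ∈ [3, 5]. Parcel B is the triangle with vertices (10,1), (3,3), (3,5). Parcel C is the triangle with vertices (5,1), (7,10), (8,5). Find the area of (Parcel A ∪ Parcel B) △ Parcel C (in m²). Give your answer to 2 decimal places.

18.94

|Parcel A ∪ Parcel B| = 11.2857.
|(Parcel A ∪ Parcel B) ∩ Parcel C| = 0.921.
|(Parcel A ∪ Parcel B) △ Parcel C| = 11.2857 + 9.5 − 1.842 = 18.94.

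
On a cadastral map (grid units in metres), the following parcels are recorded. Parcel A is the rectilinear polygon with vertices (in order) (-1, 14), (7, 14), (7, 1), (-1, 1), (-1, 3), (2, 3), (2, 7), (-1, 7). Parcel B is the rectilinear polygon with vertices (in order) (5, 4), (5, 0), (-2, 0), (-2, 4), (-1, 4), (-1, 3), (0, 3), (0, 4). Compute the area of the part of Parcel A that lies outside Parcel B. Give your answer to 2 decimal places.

77.00

|Parcel A| = 92, |Parcel A∩Parcel B| = 15.
|Parcel A ∖ Parcel B| = |Parcel A| − |Parcel A∩Parcel B| = 92 − 15 = 77.00.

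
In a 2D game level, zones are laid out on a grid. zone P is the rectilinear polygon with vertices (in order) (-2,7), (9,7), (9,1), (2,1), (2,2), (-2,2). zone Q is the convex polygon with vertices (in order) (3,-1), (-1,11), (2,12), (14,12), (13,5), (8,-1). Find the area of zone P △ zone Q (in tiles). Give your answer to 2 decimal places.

|zone P| = 62, |zone Q| = 145, |zone P∩zone Q| = 46.
|zone P △ zone Q| = |zone P| + |zone Q| − 2·|zone P∩zone Q| = 62 + 145 − 92 = 115.00.

115.00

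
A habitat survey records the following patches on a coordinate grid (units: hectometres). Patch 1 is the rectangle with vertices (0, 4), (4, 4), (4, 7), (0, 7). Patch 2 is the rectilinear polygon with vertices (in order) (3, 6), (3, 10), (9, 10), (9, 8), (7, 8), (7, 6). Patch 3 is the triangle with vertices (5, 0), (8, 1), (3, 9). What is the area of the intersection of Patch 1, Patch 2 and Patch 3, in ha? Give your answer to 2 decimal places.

The intersection is the polygon with vertices (4,6), (3.667,6), (3.444,7), (4,7).
By the shoelace formula its area is 0.44.

0.44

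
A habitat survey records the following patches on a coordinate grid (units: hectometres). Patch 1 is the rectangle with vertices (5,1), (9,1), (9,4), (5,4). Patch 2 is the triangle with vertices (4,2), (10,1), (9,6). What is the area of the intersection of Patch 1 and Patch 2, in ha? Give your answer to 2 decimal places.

The intersection is the polygon with vertices (9,4), (9,1.167), (5,1.833), (5,2.8), (6.5,4).
By the shoelace formula its area is 9.10.

9.10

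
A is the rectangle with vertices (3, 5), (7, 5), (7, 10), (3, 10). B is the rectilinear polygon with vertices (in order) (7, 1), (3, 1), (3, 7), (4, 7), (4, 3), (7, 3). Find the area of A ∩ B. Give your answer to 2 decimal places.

2.00

The intersection is the polygon with vertices (3,7), (4,7), (4,5), (3,5).
By the shoelace formula its area is 2.00.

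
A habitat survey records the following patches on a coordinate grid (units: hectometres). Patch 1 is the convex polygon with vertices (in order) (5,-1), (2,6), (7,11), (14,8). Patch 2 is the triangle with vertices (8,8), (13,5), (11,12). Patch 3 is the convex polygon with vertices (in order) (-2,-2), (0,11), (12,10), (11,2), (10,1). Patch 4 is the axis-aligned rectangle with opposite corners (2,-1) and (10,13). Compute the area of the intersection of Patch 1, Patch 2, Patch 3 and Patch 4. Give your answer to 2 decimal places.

3.61

The intersection is the polygon with vertices (9.46,9.946), (10,9.714), (10,6.8), (8,8).
By the shoelace formula its area is 3.61.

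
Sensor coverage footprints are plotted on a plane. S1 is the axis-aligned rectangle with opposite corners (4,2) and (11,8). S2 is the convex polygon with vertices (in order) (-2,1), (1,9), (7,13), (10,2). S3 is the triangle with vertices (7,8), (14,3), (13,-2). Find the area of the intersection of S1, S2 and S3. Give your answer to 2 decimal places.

The intersection is the polygon with vertices (9.5,3.833), (7,8), (8.694,6.79).
By the shoelace formula its area is 2.02.

2.02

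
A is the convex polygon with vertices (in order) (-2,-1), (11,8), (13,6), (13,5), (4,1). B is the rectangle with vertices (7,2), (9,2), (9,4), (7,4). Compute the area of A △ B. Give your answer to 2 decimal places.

31.61

|A| = 32.5, |B| = 4, |A∩B| = 2.4444.
|A △ B| = |A| + |B| − 2·|A∩B| = 32.5 + 4 − 4.8889 = 31.61.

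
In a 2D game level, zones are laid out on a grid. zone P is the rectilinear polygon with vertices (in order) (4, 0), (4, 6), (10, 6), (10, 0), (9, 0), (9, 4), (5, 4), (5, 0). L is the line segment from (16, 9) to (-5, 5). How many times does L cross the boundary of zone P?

The segment lies entirely outside zone P and never meets its boundary.

0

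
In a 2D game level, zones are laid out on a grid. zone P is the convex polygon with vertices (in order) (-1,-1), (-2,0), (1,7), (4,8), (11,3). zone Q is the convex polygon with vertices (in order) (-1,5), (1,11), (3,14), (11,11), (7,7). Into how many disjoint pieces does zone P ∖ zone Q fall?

1

zone P ∖ zone Q is a single connected region.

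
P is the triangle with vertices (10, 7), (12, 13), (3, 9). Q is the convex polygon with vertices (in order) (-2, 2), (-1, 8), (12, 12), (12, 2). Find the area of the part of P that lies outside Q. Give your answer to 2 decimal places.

|P| = 23, |P∩Q| = 19.5295.
|P ∖ Q| = |P| − |P∩Q| = 23 − 19.5295 = 3.47.

3.47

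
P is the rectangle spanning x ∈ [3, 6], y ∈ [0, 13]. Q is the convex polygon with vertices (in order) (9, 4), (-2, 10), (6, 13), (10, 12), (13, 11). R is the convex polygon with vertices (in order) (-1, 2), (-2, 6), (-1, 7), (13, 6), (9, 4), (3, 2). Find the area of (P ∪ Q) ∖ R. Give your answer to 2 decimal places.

|P ∪ Q| = 90.5511.
|(P ∪ Q) ∩ R| = 18.4796.
|(P ∪ Q) ∖ R| = 90.5511 − 18.4796 = 72.07.

72.07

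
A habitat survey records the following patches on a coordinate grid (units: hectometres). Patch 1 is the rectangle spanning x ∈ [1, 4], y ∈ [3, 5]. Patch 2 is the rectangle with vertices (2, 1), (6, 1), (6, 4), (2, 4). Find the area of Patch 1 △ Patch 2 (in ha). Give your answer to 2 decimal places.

|Patch 1∩Patch 2|: x∈[2,4], y∈[3,4] → 2·1 = 2.
|Patch 1 △ Patch 2| = |Patch 1| + |Patch 2| − 2·|Patch 1∩Patch 2| = 6 + 12 − 4 = 14.00.

14.00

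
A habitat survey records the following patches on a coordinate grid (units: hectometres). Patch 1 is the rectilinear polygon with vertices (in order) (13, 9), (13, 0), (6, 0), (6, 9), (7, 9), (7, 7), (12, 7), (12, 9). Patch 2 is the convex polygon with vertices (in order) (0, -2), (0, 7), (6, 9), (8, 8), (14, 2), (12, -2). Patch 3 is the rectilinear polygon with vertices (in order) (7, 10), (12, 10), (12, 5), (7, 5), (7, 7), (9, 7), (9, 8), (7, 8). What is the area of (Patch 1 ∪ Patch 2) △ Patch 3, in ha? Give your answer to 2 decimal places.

131.75

|Patch 1 ∪ Patch 2| = 129.25.
|(Patch 1 ∪ Patch 2) ∩ Patch 3| = 10.25.
|(Patch 1 ∪ Patch 2) △ Patch 3| = 129.25 + 23 − 20.5 = 131.75.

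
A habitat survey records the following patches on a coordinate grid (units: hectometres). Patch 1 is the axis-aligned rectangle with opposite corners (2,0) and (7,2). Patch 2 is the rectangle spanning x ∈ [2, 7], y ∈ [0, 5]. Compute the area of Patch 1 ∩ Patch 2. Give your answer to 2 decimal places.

|Patch 1∩Patch 2|: x∈[2,7], y∈[0,2] → 5·2 = 10.

10.00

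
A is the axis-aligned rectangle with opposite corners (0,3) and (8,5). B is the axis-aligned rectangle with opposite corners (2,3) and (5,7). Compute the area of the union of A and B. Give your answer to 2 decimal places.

22.00

By inclusion–exclusion:
Individual areas: |A| = 16, |B| = 12.
|A∩B|: x∈[2,5], y∈[3,5] → 3·2 = 6.
|A ∪ B| = 28 − 6 = 22.00.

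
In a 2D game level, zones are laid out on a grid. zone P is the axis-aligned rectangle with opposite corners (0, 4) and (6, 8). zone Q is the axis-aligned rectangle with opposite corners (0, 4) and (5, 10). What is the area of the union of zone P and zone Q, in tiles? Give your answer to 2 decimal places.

34.00

By inclusion–exclusion:
Individual areas: |zone P| = 24, |zone Q| = 30.
|zone P∩zone Q|: x∈[0,5], y∈[4,8] → 5·4 = 20.
|zone P ∪ zone Q| = 54 − 20 = 34.00.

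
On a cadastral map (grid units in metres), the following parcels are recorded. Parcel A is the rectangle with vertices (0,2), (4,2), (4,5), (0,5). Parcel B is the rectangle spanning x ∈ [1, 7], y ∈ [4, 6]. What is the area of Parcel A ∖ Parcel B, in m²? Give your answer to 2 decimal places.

9.00

|Parcel A∩Parcel B|: x∈[1,4], y∈[4,5] → 3·1 = 3.
|Parcel A| = 12.
|Parcel A ∖ Parcel B| = |Parcel A| − |Parcel A∩Parcel B| = 12 − 3 = 9.00.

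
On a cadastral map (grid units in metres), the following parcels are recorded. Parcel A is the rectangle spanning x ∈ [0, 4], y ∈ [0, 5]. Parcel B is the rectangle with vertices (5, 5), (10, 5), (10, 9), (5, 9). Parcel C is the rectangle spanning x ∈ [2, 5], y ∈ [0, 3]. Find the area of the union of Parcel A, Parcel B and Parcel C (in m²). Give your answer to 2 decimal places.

43.00

By inclusion–exclusion:
Individual areas: |Parcel A| = 20, |Parcel B| = 20, |Parcel C| = 9.
|Parcel A∩Parcel B| = 0 (no overlap).
|Parcel A∩Parcel C|: x∈[2,4], y∈[0,3] → 2·3 = 6.
|Parcel B∩Parcel C| = 0 (no overlap).
|Parcel A∩Parcel B∩Parcel C| = 0.
|Parcel A ∪ Parcel B ∪ Parcel C| = 49 − 6 + 0 = 43.00.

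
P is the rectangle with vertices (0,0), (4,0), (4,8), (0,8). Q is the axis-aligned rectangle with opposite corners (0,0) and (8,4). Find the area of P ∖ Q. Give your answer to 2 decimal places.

|P∩Q|: x∈[0,4], y∈[0,4] → 4·4 = 16.
|P| = 32.
|P ∖ Q| = |P| − |P∩Q| = 32 − 16 = 16.00.

16.00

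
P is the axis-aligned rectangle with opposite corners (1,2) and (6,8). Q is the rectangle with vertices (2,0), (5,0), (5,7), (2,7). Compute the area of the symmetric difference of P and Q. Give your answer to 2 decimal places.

21.00

|P∩Q|: x∈[2,5], y∈[2,7] → 3·5 = 15.
|P △ Q| = |P| + |Q| − 2·|P∩Q| = 30 + 21 − 30 = 21.00.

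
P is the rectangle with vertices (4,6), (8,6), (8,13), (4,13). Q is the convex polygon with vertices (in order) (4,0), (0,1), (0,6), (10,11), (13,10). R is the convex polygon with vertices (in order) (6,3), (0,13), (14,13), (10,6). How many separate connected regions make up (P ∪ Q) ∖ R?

2

(P ∪ Q) ∖ R splits into 2 disjoint pieces (area 0.8478, area 33.3077).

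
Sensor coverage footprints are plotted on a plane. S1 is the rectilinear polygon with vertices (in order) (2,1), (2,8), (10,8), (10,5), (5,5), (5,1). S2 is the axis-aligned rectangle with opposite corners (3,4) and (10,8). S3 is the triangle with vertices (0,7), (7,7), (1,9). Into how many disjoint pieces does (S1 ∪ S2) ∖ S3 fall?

(S1 ∪ S2) ∖ S3 is a single connected region.

1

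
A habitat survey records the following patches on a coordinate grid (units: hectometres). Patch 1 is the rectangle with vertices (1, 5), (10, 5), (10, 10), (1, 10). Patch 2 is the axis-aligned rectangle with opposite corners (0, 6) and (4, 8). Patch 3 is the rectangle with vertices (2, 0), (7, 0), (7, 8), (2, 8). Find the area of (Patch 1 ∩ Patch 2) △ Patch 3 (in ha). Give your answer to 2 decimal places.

|Patch 1 ∩ Patch 2| = 6.
|(Patch 1 ∩ Patch 2) ∩ Patch 3| = 4.
|(Patch 1 ∩ Patch 2) △ Patch 3| = 6 + 40 − 8 = 38.00.

38.00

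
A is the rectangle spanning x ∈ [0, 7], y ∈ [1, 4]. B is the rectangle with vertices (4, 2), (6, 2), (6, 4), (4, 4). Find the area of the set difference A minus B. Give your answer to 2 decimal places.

17.00

|A∩B|: x∈[4,6], y∈[2,4] → 2·2 = 4.
|A| = 21.
|A ∖ B| = |A| − |A∩B| = 21 − 4 = 17.00.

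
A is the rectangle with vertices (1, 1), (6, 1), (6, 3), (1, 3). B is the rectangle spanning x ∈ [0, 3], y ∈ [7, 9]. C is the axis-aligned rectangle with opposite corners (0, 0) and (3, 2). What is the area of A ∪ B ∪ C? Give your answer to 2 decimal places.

By inclusion–exclusion:
Individual areas: |A| = 10, |B| = 6, |C| = 6.
|A∩B| = 0 (no overlap).
|A∩C|: x∈[1,3], y∈[1,2] → 2·1 = 2.
|B∩C| = 0 (no overlap).
|A∩B∩C| = 0.
|A ∪ B ∪ C| = 22 − 2 + 0 = 20.00.

20.00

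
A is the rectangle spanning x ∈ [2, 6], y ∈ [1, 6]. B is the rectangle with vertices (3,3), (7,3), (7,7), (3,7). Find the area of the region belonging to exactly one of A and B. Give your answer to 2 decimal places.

18.00

|A∩B|: x∈[3,6], y∈[3,6] → 3·3 = 9.
|A △ B| = |A| + |B| − 2·|A∩B| = 20 + 16 − 18 = 18.00.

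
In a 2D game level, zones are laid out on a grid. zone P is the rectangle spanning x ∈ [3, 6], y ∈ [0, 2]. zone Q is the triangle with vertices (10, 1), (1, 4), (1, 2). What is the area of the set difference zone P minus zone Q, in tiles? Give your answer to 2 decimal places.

|zone P| = 6, |zone P∩zone Q| = 1.1667.
|zone P ∖ zone Q| = |zone P| − |zone P∩zone Q| = 6 − 1.1667 = 4.83.

4.83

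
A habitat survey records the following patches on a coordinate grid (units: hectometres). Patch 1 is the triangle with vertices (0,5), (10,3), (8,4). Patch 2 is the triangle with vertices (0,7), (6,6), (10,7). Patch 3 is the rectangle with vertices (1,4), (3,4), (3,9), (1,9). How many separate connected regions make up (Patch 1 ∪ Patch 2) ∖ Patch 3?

(Patch 1 ∪ Patch 2) ∖ Patch 3 splits into 4 disjoint pieces (area 0.0375, area 2.6625, area 0.0833, area 4.25).

4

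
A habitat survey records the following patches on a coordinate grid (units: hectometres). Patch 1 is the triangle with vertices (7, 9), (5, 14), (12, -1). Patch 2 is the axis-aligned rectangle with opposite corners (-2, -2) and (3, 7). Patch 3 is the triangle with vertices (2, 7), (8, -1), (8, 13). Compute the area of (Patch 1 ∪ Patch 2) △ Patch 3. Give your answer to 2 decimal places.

|Patch 1 ∪ Patch 2| = 47.5.
|(Patch 1 ∪ Patch 2) ∩ Patch 3| = 1.7641.
|(Patch 1 ∪ Patch 2) △ Patch 3| = 47.5 + 42 − 3.5281 = 85.97.

85.97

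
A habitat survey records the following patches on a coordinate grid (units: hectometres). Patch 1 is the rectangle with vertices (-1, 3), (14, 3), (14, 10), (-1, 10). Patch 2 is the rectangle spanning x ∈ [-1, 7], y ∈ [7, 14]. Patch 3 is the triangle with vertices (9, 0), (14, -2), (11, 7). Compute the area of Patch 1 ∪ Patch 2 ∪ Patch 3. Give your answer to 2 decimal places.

By inclusion–exclusion:
Individual areas: |Patch 1| = 105, |Patch 2| = 56, |Patch 3| = 19.5.
|Patch 1∩Patch 2|: x∈[-1,7], y∈[7,10] → 8·3 = 24.
|Patch 1∩Patch 3| = 4.9524.
|Patch 2∩Patch 3| = 0.
|Patch 1∩Patch 2∩Patch 3| = 0.
|Patch 1 ∪ Patch 2 ∪ Patch 3| = 180.5 − 28.9524 + 0 = 151.55.

151.55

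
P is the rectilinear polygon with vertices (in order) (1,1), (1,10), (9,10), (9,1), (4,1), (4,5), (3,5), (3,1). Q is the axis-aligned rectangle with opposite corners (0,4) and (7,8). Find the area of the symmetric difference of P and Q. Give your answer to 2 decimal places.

|P| = 68, |Q| = 28, |P∩Q| = 23.
|P △ Q| = |P| + |Q| − 2·|P∩Q| = 68 + 28 − 46 = 50.00.

50.00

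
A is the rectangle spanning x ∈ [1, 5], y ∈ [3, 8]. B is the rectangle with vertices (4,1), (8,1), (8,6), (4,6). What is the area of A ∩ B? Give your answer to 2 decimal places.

|A∩B|: x∈[4,5], y∈[3,6] → 1·3 = 3.

3.00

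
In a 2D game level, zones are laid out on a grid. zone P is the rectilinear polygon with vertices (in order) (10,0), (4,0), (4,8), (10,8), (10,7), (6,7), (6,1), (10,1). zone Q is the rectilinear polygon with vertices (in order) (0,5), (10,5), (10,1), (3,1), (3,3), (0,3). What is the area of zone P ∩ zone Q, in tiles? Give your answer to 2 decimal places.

8.00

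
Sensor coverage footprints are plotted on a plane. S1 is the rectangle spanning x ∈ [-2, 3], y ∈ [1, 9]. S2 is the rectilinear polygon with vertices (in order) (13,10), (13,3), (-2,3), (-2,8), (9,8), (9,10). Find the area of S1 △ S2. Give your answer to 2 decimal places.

|S1| = 40, |S2| = 83, |S1∩S2| = 25.
|S1 △ S2| = |S1| + |S2| − 2·|S1∩S2| = 40 + 83 − 50 = 73.00.

73.00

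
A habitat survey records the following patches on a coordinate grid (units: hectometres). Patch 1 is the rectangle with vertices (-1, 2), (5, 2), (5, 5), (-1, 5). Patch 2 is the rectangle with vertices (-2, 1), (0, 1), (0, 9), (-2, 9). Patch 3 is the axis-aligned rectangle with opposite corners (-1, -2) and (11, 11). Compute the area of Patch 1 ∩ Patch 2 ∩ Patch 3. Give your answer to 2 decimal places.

3.00

The intersection is the polygon with vertices (-1,5), (0,5), (0,2), (-1,2).
By the shoelace formula its area is 3.00.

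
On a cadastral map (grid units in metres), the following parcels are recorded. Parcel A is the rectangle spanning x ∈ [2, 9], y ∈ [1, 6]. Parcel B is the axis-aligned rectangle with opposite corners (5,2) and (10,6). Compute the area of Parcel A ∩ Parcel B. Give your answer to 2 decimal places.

|Parcel A∩Parcel B|: x∈[5,9], y∈[2,6] → 4·4 = 16.

16.00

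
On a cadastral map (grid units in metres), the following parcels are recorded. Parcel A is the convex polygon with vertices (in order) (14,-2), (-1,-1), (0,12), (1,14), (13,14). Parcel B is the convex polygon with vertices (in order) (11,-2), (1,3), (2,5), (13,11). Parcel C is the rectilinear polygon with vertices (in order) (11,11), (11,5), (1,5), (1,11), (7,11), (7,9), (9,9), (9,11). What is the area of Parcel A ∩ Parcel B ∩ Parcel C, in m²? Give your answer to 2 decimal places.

22.09

The intersection is the polygon with vertices (11,9.909), (11,5), (2,5).
By the shoelace formula its area is 22.09.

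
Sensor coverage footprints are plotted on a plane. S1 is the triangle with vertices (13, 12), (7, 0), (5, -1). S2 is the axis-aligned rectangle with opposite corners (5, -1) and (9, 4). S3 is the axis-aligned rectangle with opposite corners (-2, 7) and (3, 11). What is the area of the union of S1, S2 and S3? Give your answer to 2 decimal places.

By inclusion–exclusion:
Individual areas: |S1| = 9, |S2| = 20, |S3| = 20.
|S1∩S2| = 5.3077.
|S1∩S3| = 0.
|S2∩S3| = 0 (no overlap).
|S1∩S2∩S3| = 0.
|S1 ∪ S2 ∪ S3| = 49 − 5.3077 + 0 = 43.69.

43.69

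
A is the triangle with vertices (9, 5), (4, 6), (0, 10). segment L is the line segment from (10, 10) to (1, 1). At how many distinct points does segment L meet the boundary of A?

2

The segment meets the boundary at (5.667,5.667), (6.429,6.429).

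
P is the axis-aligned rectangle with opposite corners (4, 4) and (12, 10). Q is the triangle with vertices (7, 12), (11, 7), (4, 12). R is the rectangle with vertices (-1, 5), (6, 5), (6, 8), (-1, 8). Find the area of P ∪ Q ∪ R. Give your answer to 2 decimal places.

By inclusion–exclusion:
Individual areas: |P| = 48, |Q| = 7.5, |R| = 21.
|P∩Q| = 2.7.
|P∩R|: x∈[4,6], y∈[5,8] → 2·3 = 6.
|Q∩R| = 0.
|P∩Q∩R| = 0.
|P ∪ Q ∪ R| = 76.5 − 8.7 + 0 = 67.80.

67.80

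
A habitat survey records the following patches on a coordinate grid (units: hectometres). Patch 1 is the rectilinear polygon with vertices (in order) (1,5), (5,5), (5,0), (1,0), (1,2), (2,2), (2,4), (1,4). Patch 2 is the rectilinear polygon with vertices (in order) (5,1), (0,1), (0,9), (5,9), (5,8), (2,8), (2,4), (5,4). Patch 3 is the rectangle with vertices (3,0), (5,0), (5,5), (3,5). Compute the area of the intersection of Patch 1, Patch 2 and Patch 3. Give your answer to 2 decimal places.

The intersection is the polygon with vertices (3,1), (3,4), (5,4), (5,1).
By the shoelace formula its area is 6.00.

6.00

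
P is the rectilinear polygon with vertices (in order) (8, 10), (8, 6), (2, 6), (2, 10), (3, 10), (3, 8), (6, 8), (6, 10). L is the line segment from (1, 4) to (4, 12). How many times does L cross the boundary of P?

The segment meets the boundary at (3,9.333), (2,6.667).

2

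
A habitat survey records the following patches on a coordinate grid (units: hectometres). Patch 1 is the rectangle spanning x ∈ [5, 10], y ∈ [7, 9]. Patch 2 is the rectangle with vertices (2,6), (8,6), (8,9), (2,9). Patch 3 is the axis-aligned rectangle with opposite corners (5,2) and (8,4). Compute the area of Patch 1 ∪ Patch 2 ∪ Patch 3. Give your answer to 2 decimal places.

By inclusion–exclusion:
Individual areas: |Patch 1| = 10, |Patch 2| = 18, |Patch 3| = 6.
|Patch 1∩Patch 2|: x∈[5,8], y∈[7,9] → 3·2 = 6.
|Patch 1∩Patch 3| = 0 (no overlap).
|Patch 2∩Patch 3| = 0 (no overlap).
|Patch 1∩Patch 2∩Patch 3| = 0.
|Patch 1 ∪ Patch 2 ∪ Patch 3| = 34 − 6 + 0 = 28.00.

28.00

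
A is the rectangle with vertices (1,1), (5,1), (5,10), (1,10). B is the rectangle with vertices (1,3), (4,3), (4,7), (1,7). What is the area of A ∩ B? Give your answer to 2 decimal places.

12.00

|A∩B|: x∈[1,4], y∈[3,7] → 3·4 = 12.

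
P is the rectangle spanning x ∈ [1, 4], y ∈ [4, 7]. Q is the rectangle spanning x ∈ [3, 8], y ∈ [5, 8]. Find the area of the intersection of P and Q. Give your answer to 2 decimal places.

2.00

|P∩Q|: x∈[3,4], y∈[5,7] → 1·2 = 2.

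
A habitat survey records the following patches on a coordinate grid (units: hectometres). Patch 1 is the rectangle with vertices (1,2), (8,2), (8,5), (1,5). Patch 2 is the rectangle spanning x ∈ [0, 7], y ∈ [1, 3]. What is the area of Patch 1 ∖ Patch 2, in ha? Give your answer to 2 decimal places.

|Patch 1∩Patch 2|: x∈[1,7], y∈[2,3] → 6·1 = 6.
|Patch 1| = 21.
|Patch 1 ∖ Patch 2| = |Patch 1| − |Patch 1∩Patch 2| = 21 − 6 = 15.00.

15.00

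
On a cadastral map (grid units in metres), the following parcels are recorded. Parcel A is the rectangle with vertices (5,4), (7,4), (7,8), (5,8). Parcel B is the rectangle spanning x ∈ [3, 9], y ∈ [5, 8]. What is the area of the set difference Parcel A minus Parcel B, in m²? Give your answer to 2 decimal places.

|Parcel A∩Parcel B|: x∈[5,7], y∈[5,8] → 2·3 = 6.
|Parcel A| = 8.
|Parcel A ∖ Parcel B| = |Parcel A| − |Parcel A∩Parcel B| = 8 − 6 = 2.00.

2.00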